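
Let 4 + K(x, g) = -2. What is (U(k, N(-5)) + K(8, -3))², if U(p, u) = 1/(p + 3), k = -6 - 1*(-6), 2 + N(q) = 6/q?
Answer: 289/9 ≈ 32.111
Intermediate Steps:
K(x, g) = -6 (K(x, g) = -4 - 2 = -6)
N(q) = -2 + 6/q
k = 0 (k = -6 + 6 = 0)
U(p, u) = 1/(3 + p)
(U(k, N(-5)) + K(8, -3))² = (1/(3 + 0) - 6)² = (1/3 - 6)² = (⅓ - 6)² = (-17/3)² = 289/9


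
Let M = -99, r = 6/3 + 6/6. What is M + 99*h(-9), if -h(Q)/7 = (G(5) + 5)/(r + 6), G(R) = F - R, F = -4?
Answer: 209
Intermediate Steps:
r = 3 (r = 6*(⅓) + 6*(⅙) = 2 + 1 = 3)
G(R) = -4 - R
h(Q) = 28/9 (h(Q) = -7*((-4 - 1*5) + 5)/(3 + 6) = -7*((-4 - 5) + 5)/9 = -7*(-9 + 5)/9 = -(-28)/9 = -7*(-4/9) = 28/9)
M + 99*h(-9) = -99 + 99*(28/9) = -99 + 308 = 209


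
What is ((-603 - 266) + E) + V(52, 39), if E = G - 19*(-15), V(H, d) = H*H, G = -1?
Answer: 2119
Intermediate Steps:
V(H, d) = H²
E = 284 (E = -1 - 19*(-15) = -1 + 285 = 284)
((-603 - 266) + E) + V(52, 39) = ((-603 - 266) + 284) + 52² = (-869 + 284) + 2704 = -585 + 2704 = 2119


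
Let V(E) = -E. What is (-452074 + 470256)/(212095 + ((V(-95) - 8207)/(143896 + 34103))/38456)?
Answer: 5185756057042/60492406276107 ≈ 0.085726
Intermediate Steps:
(-452074 + 470256)/(212095 + ((V(-95) - 8207)/(143896 + 34103))/38456) = (-452074 + 470256)/(212095 + ((-1*(-95) - 8207)/(143896 + 34103))/38456) = 18182/(212095 + ((95 - 8207)/177999)*(1/38456)) = 18182/(212095 - 8112*1/177999*(1/38456)) = 18182/(212095 - 2704/59333*1/38456) = 18182/(212095 - 338/285213731) = 18182/(60492406276107/285213731) = 18182*(285213731/60492406276107) = 5185756057042/60492406276107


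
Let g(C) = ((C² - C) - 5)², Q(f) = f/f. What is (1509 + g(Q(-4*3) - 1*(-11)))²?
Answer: 311099044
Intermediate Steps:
Q(f) = 1
g(C) = (-5 + C² - C)²
(1509 + g(Q(-4*3) - 1*(-11)))² = (1509 + (5 + (1 - 1*(-11)) - (1 - 1*(-11))²)²)² = (1509 + (5 + (1 + 11) - (1 + 11)²)²)² = (1509 + (5 + 12 - 1*12²)²)² = (1509 + (5 + 12 - 1*144)²)² = (1509 + (5 + 12 - 144)²)² = (1509 + (-127)²)² = (1509 + 16129)² = 17638² = 311099044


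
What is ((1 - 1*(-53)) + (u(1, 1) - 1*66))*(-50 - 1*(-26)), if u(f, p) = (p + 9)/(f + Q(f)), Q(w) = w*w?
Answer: 168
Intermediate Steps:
Q(w) = w²
u(f, p) = (9 + p)/(f + f²) (u(f, p) = (p + 9)/(f + f²) = (9 + p)/(f + f²))
((1 - 1*(-53)) + (u(1, 1) - 1*66))*(-50 - 1*(-26)) = ((1 - 1*(-53)) + ((9 + 1)/(1*(1 + 1)) - 1*66))*(-50 - 1*(-26)) = ((1 + 53) + (1*10/2 - 66))*(-50 + 26) = (54 + (1*(½)*10 - 66))*(-24) = (54 + (5 - 66))*(-24) = (54 - 61)*(-24) = -7*(-24) = 168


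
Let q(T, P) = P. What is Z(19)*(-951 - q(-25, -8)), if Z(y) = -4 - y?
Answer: 21689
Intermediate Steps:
Z(19)*(-951 - q(-25, -8)) = (-4 - 1*19)*(-951 - 1*(-8)) = (-4 - 19)*(-951 + 8) = -23*(-943) = 21689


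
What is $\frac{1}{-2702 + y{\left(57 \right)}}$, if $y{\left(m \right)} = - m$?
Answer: $- \frac{1}{2759} \approx -0.00036245$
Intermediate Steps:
$\frac{1}{-2702 + y{\left(57 \right)}} = \frac{1}{-2702 - 57} = \frac{1}{-2759} = - \frac{1}{2759}$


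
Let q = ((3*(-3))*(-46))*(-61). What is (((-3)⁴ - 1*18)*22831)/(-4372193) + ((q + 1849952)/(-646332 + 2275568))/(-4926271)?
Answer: -824593761800383013/2506533918782929322 ≈ -0.32898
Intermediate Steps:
q = -25254 (q = -9*(-46)*(-61) = 414*(-61) = -25254)
(((-3)⁴ - 1*18)*22831)/(-4372193) + ((q + 1849952)/(-646332 + 2275568))/(-4926271) = (((-3)⁴ - 1*18)*22831)/(-4372193) + ((-25254 + 1849952)/(-646332 + 2275568))/(-4926271) = ((81 - 18)*22831)*(-1/4372193) + (1824698/1629236)*(-1/4926271) = (63*22831)*(-1/4372193) + (1824698*(1/1629236))*(-1/4926271) = 1438353*(-1/4372193) + (912349/814618)*(-1/4926271) = -205479/624599 - 912349/4013029029478 = -824593761800383013/2506533918782929322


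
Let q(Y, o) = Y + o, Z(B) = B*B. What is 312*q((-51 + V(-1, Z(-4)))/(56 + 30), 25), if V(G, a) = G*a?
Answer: 324948/43 ≈ 7556.9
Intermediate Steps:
Z(B) = B²
312*q((-51 + V(-1, Z(-4)))/(56 + 30), 25) = 312*((-51 - 1*(-4)²)/(56 + 30) + 25) = 312*((-51 - 1*16)/86 + 25) = 312*((-51 - 16)*(1/86) + 25) = 312*(-67*1/86 + 25) = 312*(-67/86 + 25) = 312*(2083/86) = 324948/43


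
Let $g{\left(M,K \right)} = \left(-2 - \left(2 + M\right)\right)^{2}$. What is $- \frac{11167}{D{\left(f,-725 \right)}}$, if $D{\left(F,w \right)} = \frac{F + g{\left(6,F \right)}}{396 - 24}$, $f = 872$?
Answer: $- \frac{346177}{81} \approx -4273.8$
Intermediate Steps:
$g{\left(M,K \right)} = \left(-4 - M\right)^{2}$
$D{\left(F,w \right)} = \frac{25}{93} + \frac{F}{372}$ ($D{\left(F,w \right)} = \frac{F + \left(4 + 6\right)^{2}}{396 - 24} = \frac{F + 10^{2}}{372} = \left(F + 100\right) \frac{1}{372} = \left(100 + F\right) \frac{1}{372} = \frac{25}{93} + \frac{F}{372}$)
$- \frac{11167}{D{\left(f,-725 \right)}} = - \frac{11167}{\frac{25}{93} + \frac{1}{372} \cdot 872} = - \frac{11167}{\frac{25}{93} + \frac{218}{93}} = - \frac{11167}{\frac{81}{31}} = \left(-11167\right) \frac{31}{81} = - \frac{346177}{81}$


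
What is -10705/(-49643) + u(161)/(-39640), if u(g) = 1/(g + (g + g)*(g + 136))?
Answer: 40650244179357/188510048973400 ≈ 0.21564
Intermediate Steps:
u(g) = 1/(g + 2*g*(136 + g)) (u(g) = 1/(g + (2*g)*(136 + g)) = 1/(g + 2*g*(136 + g)))
-10705/(-49643) + u(161)/(-39640) = -10705/(-49643) + (1/(161*(273 + 2*161)))/(-39640) = -10705*(-1/49643) + (1/(161*(273 + 322)))*(-1/39640) = 10705/49643 + ((1/161)/595)*(-1/39640) = 10705/49643 + ((1/161)*(1/595))*(-1/39640) = 10705/49643 + (1/95795)*(-1/39640) = 10705/49643 - 1/3797313800 = 40650244179357/188510048973400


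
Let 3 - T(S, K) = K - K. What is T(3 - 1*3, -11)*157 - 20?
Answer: 451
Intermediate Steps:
T(S, K) = 3 (T(S, K) = 3 - (K - K) = 3 - 1*0 = 3 + 0 = 3)
T(3 - 1*3, -11)*157 - 20 = 3*157 - 20 = 471 - 20 = 451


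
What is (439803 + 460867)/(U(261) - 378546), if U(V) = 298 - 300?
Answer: -450335/189274 ≈ -2.3793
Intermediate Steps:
U(V) = -2
(439803 + 460867)/(U(261) - 378546) = (439803 + 460867)/(-2 - 378546) = 900670/(-378548) = 900670*(-1/378548) = -450335/189274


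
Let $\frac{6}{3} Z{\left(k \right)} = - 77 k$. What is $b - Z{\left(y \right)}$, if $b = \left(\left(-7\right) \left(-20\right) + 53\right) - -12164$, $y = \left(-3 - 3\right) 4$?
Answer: $11433$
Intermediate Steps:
$y = -24$ ($y = \left(-6\right) 4 = -24$)
$b = 12357$ ($b = \left(140 + 53\right) + 12164 = 193 + 12164 = 12357$)
$Z{\left(k \right)} = - \frac{77 k}{2}$ ($Z{\left(k \right)} = \frac{\left(-77\right) k}{2} = - \frac{77 k}{2}$)
$b - Z{\left(y \right)} = 12357 - \left(- \frac{77}{2}\right) \left(-24\right) = 12357 - 924 = 11433$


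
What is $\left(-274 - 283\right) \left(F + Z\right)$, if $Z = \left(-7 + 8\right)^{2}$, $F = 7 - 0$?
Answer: $-4456$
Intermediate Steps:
$F = 7$ ($F = 7 + 0 = 7$)
$Z = 1$ ($Z = 1^{2} = 1$)
$\left(-274 - 283\right) \left(F + Z\right) = \left(-274 - 283\right) \left(7 + 1\right) = \left(-557\right) 8 = -4456$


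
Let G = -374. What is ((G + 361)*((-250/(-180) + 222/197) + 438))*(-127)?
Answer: 2578975919/3546 ≈ 7.2729e+5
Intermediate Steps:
((G + 361)*((-250/(-180) + 222/197) + 438))*(-127) = ((-374 + 361)*((-250/(-180) + 222/197) + 438))*(-127) = -13*((-250*(-1/180) + 222*(1/197)) + 438)*(-127) = -13*((25/18 + 222/197) + 438)*(-127) = -13*(8921/3546 + 438)*(-127) = -13*1562069/3546*(-127) = -20306897/3546*(-127) = 2578975919/3546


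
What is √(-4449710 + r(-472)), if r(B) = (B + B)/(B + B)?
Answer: I*√4449709 ≈ 2109.4*I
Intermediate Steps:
r(B) = 1 (r(B) = (2*B)/((2*B)) = (2*B)*(1/(2*B)) = 1)
√(-4449710 + r(-472)) = √(-4449710 + 1) = √(-4449709) = I*√4449709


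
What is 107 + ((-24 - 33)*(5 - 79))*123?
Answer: 518921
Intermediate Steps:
107 + ((-24 - 33)*(5 - 79))*123 = 107 - 57*(-74)*123 = 107 + 4218*123 = 107 + 518814 = 518921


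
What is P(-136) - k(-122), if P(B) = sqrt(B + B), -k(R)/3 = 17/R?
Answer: -51/122 + 4*I*sqrt(17) ≈ -0.41803 + 16.492*I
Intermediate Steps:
k(R) = -51/R
P(B) = sqrt(2)*sqrt(B) (P(B) = sqrt(2*B) = sqrt(2)*sqrt(B))
P(-136) - k(-122) = sqrt(2)*sqrt(-136) - (-51)/(-122) = sqrt(2)*(2*I*sqrt(34)) - (-51)*(-1)/122 = 4*I*sqrt(17) - 1*51/122 = 4*I*sqrt(17) - 51/122 = -51/122 + 4*I*sqrt(17)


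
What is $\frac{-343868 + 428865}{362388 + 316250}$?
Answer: $\frac{84997}{678638} \approx 0.12525$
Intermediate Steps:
$\frac{-343868 + 428865}{362388 + 316250} = \frac{84997}{678638}$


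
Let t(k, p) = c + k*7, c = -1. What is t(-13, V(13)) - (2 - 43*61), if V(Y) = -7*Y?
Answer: 2529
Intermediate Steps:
t(k, p) = -1 + 7*k (t(k, p) = -1 + k*7 = -1 + 7*k)
t(-13, V(13)) - (2 - 43*61) = (-1 + 7*(-13)) - (2 - 43*61) = (-1 - 91) - (2 - 2623) = -92 - 1*(-2621) = -92 + 2621 = 2529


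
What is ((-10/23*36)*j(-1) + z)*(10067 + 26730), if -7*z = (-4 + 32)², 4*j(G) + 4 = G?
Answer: -78230422/23 ≈ -3.4013e+6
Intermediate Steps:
j(G) = -1 + G/4
z = -112 (z = -(-4 + 32)²/7 = -⅐*28² = -⅐*784 = -112)
((-10/23*36)*j(-1) + z)*(10067 + 26730) = ((-10/23*36)*(-1 + (¼)*(-1)) - 112)*(10067 + 26730) = ((-10*1/23*36)*(-1 - ¼) - 112)*36797 = (-10/23*36*(-5/4) - 112)*36797 = (-360/23*(-5/4) - 112)*36797 = (450/23 - 112)*36797 = -2126/23*36797 = -78230422/23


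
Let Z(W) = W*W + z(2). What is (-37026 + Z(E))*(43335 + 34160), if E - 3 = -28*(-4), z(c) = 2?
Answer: -1844303505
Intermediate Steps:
E = 115 (E = 3 - 28*(-4) = 3 + 112 = 115)
Z(W) = 2 + W**2 (Z(W) = W*W + 2 = W**2 + 2 = 2 + W**2)
(-37026 + Z(E))*(43335 + 34160) = (-37026 + (2 + 115**2))*(43335 + 34160) = (-37026 + (2 + 13225))*77495 = (-37026 + 13227)*77495 = -23799*77495 = -1844303505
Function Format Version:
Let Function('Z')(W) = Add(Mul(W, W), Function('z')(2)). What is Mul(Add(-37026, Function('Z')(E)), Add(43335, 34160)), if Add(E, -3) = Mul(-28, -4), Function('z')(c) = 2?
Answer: -1844303505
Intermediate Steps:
E = 115 (E = Add(3, Mul(-28, -4)) = Add(3, 112) = 115)
Function('Z')(W) = Add(2, Pow(W, 2)) (Function('Z')(W) = Add(Mul(W, W), 2) = Add(Pow(W, 2), 2) = Add(2, Pow(W, 2)))
Mul(Add(-37026, Function('Z')(E)), Add(43335, 34160)) = Mul(Add(-37026, Add(2, Pow(115, 2))), Add(43335, 34160)) = Mul(Add(-37026, Add(2, 13225)), 77495) = Mul(Add(-37026, 13227), 77495) = Mul(-23799, 77495) = -1844303505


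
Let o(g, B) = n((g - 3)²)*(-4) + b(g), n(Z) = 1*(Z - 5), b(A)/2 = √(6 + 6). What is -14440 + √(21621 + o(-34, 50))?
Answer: -14440 + √(16165 + 4*√3) ≈ -14313.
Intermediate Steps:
b(A) = 4*√3 (b(A) = 2*√(6 + 6) = 2*√12 = 2*(2*√3) = 4*√3)
n(Z) = -5 + Z (n(Z) = 1*(-5 + Z) = -5 + Z)
o(g, B) = 20 - 4*(-3 + g)² + 4*√3 (o(g, B) = (-5 + (g - 3)²)*(-4) + 4*√3 = (-5 + (-3 + g)²)*(-4) + 4*√3 = (20 - 4*(-3 + g)²) + 4*√3 = 20 - 4*(-3 + g)² + 4*√3)
-14440 + √(21621 + o(-34, 50)) = -14440 + √(21621 + (20 - 4*(-3 - 34)² + 4*√3)) = -14440 + √(21621 + (20 - 4*(-37)² + 4*√3)) = -14440 + √(21621 + (20 - 4*1369 + 4*√3)) = -14440 + √(21621 + (20 - 5476 + 4*√3)) = -14440 + √(21621 + (-5456 + 4*√3)) = -14440 + √(16165 + 4*√3)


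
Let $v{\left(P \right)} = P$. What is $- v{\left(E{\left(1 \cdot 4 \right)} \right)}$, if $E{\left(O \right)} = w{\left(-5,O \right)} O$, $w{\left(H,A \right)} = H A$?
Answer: $80$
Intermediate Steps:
$w{\left(H,A \right)} = A H$
$E{\left(O \right)} = - 5 O^{2}$ ($E{\left(O \right)} = O \left(-5\right) O = - 5 O O = - 5 O^{2}$)
$- v{\left(E{\left(1 \cdot 4 \right)} \right)} = - \left(-5\right) \left(1 \cdot 4\right)^{2} = - \left(-5\right) 4^{2} = - \left(-5\right) 16 = \left(-1\right) \left(-80\right) = 80$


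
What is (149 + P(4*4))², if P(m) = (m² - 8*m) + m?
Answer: 85849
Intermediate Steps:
P(m) = m² - 7*m
(149 + P(4*4))² = (149 + (4*4)*(-7 + 4*4))² = (149 + 16*(-7 + 16))² = (149 + 16*9)² = (149 + 144)² = 293² = 85849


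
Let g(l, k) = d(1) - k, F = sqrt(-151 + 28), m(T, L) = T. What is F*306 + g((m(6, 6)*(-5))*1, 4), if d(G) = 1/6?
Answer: -23/6 + 306*I*sqrt(123) ≈ -3.8333 + 3393.7*I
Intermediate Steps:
F = I*sqrt(123) (F = sqrt(-123) = I*sqrt(123) ≈ 11.091*I)
d(G) = 1/6
g(l, k) = 1/6 - k
F*306 + g((m(6, 6)*(-5))*1, 4) = (I*sqrt(123))*306 + (1/6 - 1*4) = 306*I*sqrt(123) + (1/6 - 4) = 306*I*sqrt(123) - 23/6 = -23/6 + 306*I*sqrt(123)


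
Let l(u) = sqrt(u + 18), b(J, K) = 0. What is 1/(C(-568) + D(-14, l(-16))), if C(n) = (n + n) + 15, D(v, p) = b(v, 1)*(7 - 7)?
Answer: -1/1121 ≈ -0.00089206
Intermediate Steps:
l(u) = sqrt(18 + u)
D(v, p) = 0 (D(v, p) = 0*(7 - 7) = 0*0 = 0)
C(n) = 15 + 2*n (C(n) = 2*n + 15 = 15 + 2*n)
1/(C(-568) + D(-14, l(-16))) = 1/((15 + 2*(-568)) + 0) = 1/((15 - 1136) + 0) = 1/(-1121 + 0) = 1/(-1121) = -1/1121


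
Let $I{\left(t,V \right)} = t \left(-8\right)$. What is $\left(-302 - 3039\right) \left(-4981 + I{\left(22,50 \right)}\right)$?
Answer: $17229537$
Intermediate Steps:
$I{\left(t,V \right)} = - 8 t$
$\left(-302 - 3039\right) \left(-4981 + I{\left(22,50 \right)}\right) = \left(-302 - 3039\right) \left(-4981 - 176\right) = - 3341 \left(-4981 - 176\right) = \left(-3341\right) \left(-5157\right) = 17229537$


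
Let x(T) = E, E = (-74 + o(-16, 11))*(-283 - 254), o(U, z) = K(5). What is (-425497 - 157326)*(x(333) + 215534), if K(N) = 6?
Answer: -146900537150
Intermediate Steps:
o(U, z) = 6
E = 36516 (E = (-74 + 6)*(-283 - 254) = -68*(-537) = 36516)
x(T) = 36516
(-425497 - 157326)*(x(333) + 215534) = (-425497 - 157326)*(36516 + 215534) = -582823*252050 = -146900537150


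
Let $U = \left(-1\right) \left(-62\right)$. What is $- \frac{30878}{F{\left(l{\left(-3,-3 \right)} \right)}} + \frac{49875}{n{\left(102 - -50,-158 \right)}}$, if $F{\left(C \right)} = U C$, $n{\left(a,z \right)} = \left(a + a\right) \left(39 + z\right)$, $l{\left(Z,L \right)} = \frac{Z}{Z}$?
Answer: $- \frac{4211033}{8432} \approx -499.41$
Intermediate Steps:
$l{\left(Z,L \right)} = 1$
$n{\left(a,z \right)} = 2 a \left(39 + z\right)$
$U = 62$
$F{\left(C \right)} = 62 C$
$- \frac{30878}{F{\left(l{\left(-3,-3 \right)} \right)}} + \frac{49875}{n{\left(102 - -50,-158 \right)}} = - \frac{30878}{62 \cdot 1} + \frac{49875}{2 \left(102 - -50\right) \left(39 - 158\right)} = - \frac{30878}{62} + \frac{49875}{2 \left(102 + 50\right) \left(-119\right)} = \left(-30878\right) \frac{1}{62} + \frac{49875}{2 \cdot 152 \left(-119\right)} = - \frac{15439}{31} + \frac{49875}{-36176} = - \frac{15439}{31} + 49875 \left(- \frac{1}{36176}\right) = - \frac{15439}{31} - \frac{375}{272} = - \frac{4211033}{8432}$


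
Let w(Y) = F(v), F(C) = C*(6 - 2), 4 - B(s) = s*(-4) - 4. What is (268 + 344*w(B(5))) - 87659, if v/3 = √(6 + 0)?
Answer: -87391 + 4128*√6 ≈ -77280.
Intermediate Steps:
v = 3*√6 (v = 3*√(6 + 0) = 3*√6 ≈ 7.3485)
B(s) = 8 + 4*s (B(s) = 4 - (s*(-4) - 4) = 4 - (-4*s - 4) = 4 - (-4 - 4*s) = 4 + (4 + 4*s) = 8 + 4*s)
F(C) = 4*C (F(C) = C*4 = 4*C)
w(Y) = 12*√6 (w(Y) = 4*(3*√6) = 12*√6)
(268 + 344*w(B(5))) - 87659 = (268 + 344*(12*√6)) - 87659 = (268 + 4128*√6) - 87659 = -87391 + 4128*√6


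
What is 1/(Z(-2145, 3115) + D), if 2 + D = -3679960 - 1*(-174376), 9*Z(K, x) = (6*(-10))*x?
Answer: -3/10579058 ≈ -2.8358e-7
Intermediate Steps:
Z(K, x) = -20*x/3 (Z(K, x) = ((6*(-10))*x)/9 = (-60*x)/9 = -20*x/3)
D = -3505586 (D = -2 + (-3679960 - 1*(-174376)) = -2 + (-3679960 + 174376) = -2 - 3505584 = -3505586)
1/(Z(-2145, 3115) + D) = 1/(-20/3*3115 - 3505586) = 1/(-62300/3 - 3505586) = 1/(-10579058/3) = -3/10579058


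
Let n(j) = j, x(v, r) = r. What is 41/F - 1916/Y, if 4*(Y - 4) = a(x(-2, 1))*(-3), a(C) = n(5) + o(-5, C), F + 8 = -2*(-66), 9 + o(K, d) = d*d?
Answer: -949311/3100 ≈ -306.23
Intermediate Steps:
o(K, d) = -9 + d**2 (o(K, d) = -9 + d*d = -9 + d**2)
F = 124 (F = -8 - 2*(-66) = -8 + 132 = 124)
a(C) = -4 + C**2 (a(C) = 5 + (-9 + C**2) = -4 + C**2)
Y = 25/4 (Y = 4 + ((-4 + 1**2)*(-3))/4 = 4 + ((-4 + 1)*(-3))/4 = 4 + (-3*(-3))/4 = 4 + (1/4)*9 = 4 + 9/4 = 25/4 ≈ 6.2500)
41/F - 1916/Y = 41/124 - 1916/25/4 = 41*(1/124) - 1916*4/25 = 41/124 - 7664/25 = -949311/3100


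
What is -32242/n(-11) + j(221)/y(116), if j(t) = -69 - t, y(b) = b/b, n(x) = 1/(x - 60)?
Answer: 2288892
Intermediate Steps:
n(x) = 1/(-60 + x)
y(b) = 1
-32242/n(-11) + j(221)/y(116) = -32242/(1/(-60 - 11)) + (-69 - 1*221)/1 = -32242/(1/(-71)) + (-69 - 221)*1 = -32242/(-1/71) - 290*1 = -32242*(-71) - 290 = 2289182 - 290 = 2288892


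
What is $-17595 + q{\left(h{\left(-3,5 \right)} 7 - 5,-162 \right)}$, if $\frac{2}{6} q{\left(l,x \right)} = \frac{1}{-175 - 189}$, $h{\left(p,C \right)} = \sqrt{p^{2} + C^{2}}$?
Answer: $- \frac{6404583}{364} \approx -17595.0$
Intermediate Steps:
$h{\left(p,C \right)} = \sqrt{C^{2} + p^{2}}$
$q{\left(l,x \right)} = - \frac{3}{364}$ ($q{\left(l,x \right)} = \frac{3}{-175 - 189} = \frac{3}{-364} = 3 \left(- \frac{1}{364}\right) = - \frac{3}{364}$)
$-17595 + q{\left(h{\left(-3,5 \right)} 7 - 5,-162 \right)} = -17595 - \frac{3}{364} = - \frac{6404583}{364}$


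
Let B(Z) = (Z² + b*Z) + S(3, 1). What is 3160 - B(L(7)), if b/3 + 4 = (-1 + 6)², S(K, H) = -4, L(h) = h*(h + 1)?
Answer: -3500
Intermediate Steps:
L(h) = h*(1 + h)
b = 63 (b = -12 + 3*(-1 + 6)² = -12 + 3*5² = -12 + 3*25 = -12 + 75 = 63)
B(Z) = -4 + Z² + 63*Z (B(Z) = (Z² + 63*Z) - 4 = -4 + Z² + 63*Z)
3160 - B(L(7)) = 3160 - (-4 + (7*(1 + 7))² + 63*(7*(1 + 7))) = 3160 - (-4 + (7*8)² + 63*(7*8)) = 3160 - (-4 + 56² + 63*56) = 3160 - (-4 + 3136 + 3528) = 3160 - 1*6660 = 3160 - 6660 = -3500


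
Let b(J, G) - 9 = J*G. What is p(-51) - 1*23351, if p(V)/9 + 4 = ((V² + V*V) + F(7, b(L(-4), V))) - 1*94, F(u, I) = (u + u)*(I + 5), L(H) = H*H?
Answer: -78467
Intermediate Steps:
L(H) = H²
b(J, G) = 9 + G*J (b(J, G) = 9 + J*G = 9 + G*J)
F(u, I) = 2*u*(5 + I) (F(u, I) = (2*u)*(5 + I) = 2*u*(5 + I))
p(V) = 882 + 18*V² + 2016*V (p(V) = -36 + 9*(((V² + V*V) + 2*7*(5 + (9 + V*(-4)²))) - 1*94) = -36 + 9*(((V² + V²) + 2*7*(5 + (9 + V*16))) - 94) = -36 + 9*((2*V² + 2*7*(5 + (9 + 16*V))) - 94) = -36 + 9*((2*V² + 2*7*(14 + 16*V)) - 94) = -36 + 9*((2*V² + (196 + 224*V)) - 94) = -36 + 9*((196 + 2*V² + 224*V) - 94) = -36 + 9*(102 + 2*V² + 224*V) = -36 + (918 + 18*V² + 2016*V) = 882 + 18*V² + 2016*V)
p(-51) - 1*23351 = (882 + 18*(-51)² + 2016*(-51)) - 1*23351 = (882 + 18*2601 - 102816) - 23351 = (882 + 46818 - 102816) - 23351 = -55116 - 23351 = -78467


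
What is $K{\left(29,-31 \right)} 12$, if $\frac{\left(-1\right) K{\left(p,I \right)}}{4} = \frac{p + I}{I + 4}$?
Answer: $- \frac{32}{9} \approx -3.5556$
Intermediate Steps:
$K{\left(p,I \right)} = - \frac{4 \left(I + p\right)}{4 + I}$ ($K{\left(p,I \right)} = - 4 \frac{p + I}{I + 4} = - 4 \frac{I + p}{4 + I} = - \frac{4 \left(I + p\right)}{4 + I}$)
$K{\left(29,-31 \right)} 12 = \frac{4 \left(\left(-1\right) \left(-31\right) - 29\right)}{4 - 31} \cdot 12 = \frac{4 \left(31 - 29\right)}{-27} \cdot 12 = 4 \left(- \frac{1}{27}\right) 2 \cdot 12 = \left(- \frac{8}{27}\right) 12 = - \frac{32}{9}$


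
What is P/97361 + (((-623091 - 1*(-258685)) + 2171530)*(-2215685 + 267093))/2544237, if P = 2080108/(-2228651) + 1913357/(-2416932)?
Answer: -330419965551789572687494823/238734385930848292716 ≈ -1.3840e+6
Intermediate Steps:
P = -9291684580063/5386497918732 (P = 2080108*(-1/2228651) + 1913357*(-1/2416932) = -2080108/2228651 - 1913357/2416932 = -9291684580063/5386497918732 ≈ -1.7250)
P/97361 + (((-623091 - 1*(-258685)) + 2171530)*(-2215685 + 267093))/2544237 = -9291684580063/5386497918732/97361 + (((-623091 - 1*(-258685)) + 2171530)*(-2215685 + 267093))/2544237 = -9291684580063/5386497918732*1/97361 + (((-623091 + 258685) + 2171530)*(-1948592))*(1/2544237) = -9291684580063/524434823865666252 + ((-364406 + 2171530)*(-1948592))*(1/2544237) = -9291684580063/524434823865666252 + (1807124*(-1948592))*(1/2544237) = -9291684580063/524434823865666252 - 3521347369408*1/2544237 = -9291684580063/524434823865666252 - 3521347369408/2544237 = -330419965551789572687494823/238734385930848292716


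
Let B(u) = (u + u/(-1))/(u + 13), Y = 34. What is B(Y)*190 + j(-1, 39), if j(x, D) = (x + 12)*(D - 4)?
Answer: 385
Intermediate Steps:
B(u) = 0 (B(u) = (u + u*(-1))/(13 + u) = (u - u)/(13 + u) = 0/(13 + u) = 0)
j(x, D) = (-4 + D)*(12 + x) (j(x, D) = (12 + x)*(-4 + D) = (-4 + D)*(12 + x))
B(Y)*190 + j(-1, 39) = 0*190 + (-48 - 4*(-1) + 12*39 + 39*(-1)) = 0 + (-48 + 4 + 468 - 39) = 0 + 385 = 385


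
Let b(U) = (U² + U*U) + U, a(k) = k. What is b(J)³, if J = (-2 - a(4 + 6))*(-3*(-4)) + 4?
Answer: 59593201416000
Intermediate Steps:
J = -140 (J = (-2 - (4 + 6))*(-3*(-4)) + 4 = (-2 - 1*10)*12 + 4 = (-2 - 10)*12 + 4 = -12*12 + 4 = -144 + 4 = -140)
b(U) = U + 2*U² (b(U) = (U² + U²) + U = 2*U² + U = U + 2*U²)
b(J)³ = (-140*(1 + 2*(-140)))³ = (-140*(1 - 280))³ = (-140*(-279))³ = 39060³ = 59593201416000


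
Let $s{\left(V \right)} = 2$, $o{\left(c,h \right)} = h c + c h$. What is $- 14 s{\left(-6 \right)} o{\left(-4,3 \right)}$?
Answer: $672$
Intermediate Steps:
$o{\left(c,h \right)} = 2 c h$ ($o{\left(c,h \right)} = c h + c h = 2 c h$)
$- 14 s{\left(-6 \right)} o{\left(-4,3 \right)} = \left(-14\right) 2 \cdot 2 \left(-4\right) 3 = \left(-28\right) \left(-24\right) = 672$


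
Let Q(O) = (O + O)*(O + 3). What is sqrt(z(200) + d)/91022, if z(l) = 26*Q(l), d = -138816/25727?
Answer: 2*sqrt(87334648694098)/1170861497 ≈ 0.015963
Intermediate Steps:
Q(O) = 2*O*(3 + O) (Q(O) = (2*O)*(3 + O) = 2*O*(3 + O))
d = -138816/25727 (d = -138816*1/25727 = -138816/25727 ≈ -5.3957)
z(l) = 52*l*(3 + l) (z(l) = 26*(2*l*(3 + l)) = 52*l*(3 + l))
sqrt(z(200) + d)/91022 = sqrt(52*200*(3 + 200) - 138816/25727)/91022 = sqrt(52*200*203 - 138816/25727)*(1/91022) = sqrt(2111200 - 138816/25727)*(1/91022) = sqrt(54314703584/25727)*(1/91022) = (4*sqrt(87334648694098)/25727)*(1/91022) = 2*sqrt(87334648694098)/1170861497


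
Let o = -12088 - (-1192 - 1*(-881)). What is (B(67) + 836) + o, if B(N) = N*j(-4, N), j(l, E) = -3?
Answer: -11142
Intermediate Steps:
B(N) = -3*N (B(N) = N*(-3) = -3*N)
o = -11777 (o = -12088 - (-1192 + 881) = -12088 - 1*(-311) = -12088 + 311 = -11777)
(B(67) + 836) + o = (-3*67 + 836) - 11777 = (-201 + 836) - 11777 = 635 - 11777 = -11142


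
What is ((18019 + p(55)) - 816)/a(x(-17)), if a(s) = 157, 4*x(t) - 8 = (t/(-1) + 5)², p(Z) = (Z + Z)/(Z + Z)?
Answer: 17204/157 ≈ 109.58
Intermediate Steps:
p(Z) = 1 (p(Z) = (2*Z)/((2*Z)) = (2*Z)*(1/(2*Z)) = 1)
x(t) = 2 + (5 - t)²/4 (x(t) = 2 + (t/(-1) + 5)²/4 = 2 + (t*(-1) + 5)²/4 = 2 + (-t + 5)²/4 = 2 + (5 - t)²/4)
((18019 + p(55)) - 816)/a(x(-17)) = ((18019 + 1) - 816)/157 = (18020 - 816)*(1/157) = 17204*(1/157) = 17204/157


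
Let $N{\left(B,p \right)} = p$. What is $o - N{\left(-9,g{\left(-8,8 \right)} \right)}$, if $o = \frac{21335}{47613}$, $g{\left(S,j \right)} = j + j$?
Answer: $- \frac{740473}{47613} \approx -15.552$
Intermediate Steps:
$g{\left(S,j \right)} = 2 j$
$o = \frac{21335}{47613}$ ($o = 21335 \cdot \frac{1}{47613} = \frac{21335}{47613} \approx 0.44809$)
$o - N{\left(-9,g{\left(-8,8 \right)} \right)} = \frac{21335}{47613} - 2 \cdot 8 = \frac{21335}{47613} - 16 = - \frac{740473}{47613}$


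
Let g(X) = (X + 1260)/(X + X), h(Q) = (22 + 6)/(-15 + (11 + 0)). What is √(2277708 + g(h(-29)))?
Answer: √9110474/2 ≈ 1509.2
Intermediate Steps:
h(Q) = -7 (h(Q) = 28/(-15 + 11) = 28/(-4) = 28*(-¼) = -7)
g(X) = (1260 + X)/(2*X) (g(X) = (1260 + X)/((2*X)) = (1260 + X)*(1/(2*X)) = (1260 + X)/(2*X))
√(2277708 + g(h(-29))) = √(2277708 + (½)*(1260 - 7)/(-7)) = √(2277708 + (½)*(-⅐)*1253) = √(2277708 - 179/2) = √(4555237/2) = √9110474/2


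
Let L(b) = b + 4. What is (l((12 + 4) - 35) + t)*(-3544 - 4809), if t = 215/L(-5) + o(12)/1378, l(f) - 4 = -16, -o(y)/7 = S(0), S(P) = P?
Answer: 1896131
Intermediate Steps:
L(b) = 4 + b
o(y) = 0 (o(y) = -7*0 = 0)
l(f) = -12 (l(f) = 4 - 16 = -12)
t = -215 (t = 215/(4 - 5) + 0/1378 = 215/(-1) + 0*(1/1378) = 215*(-1) + 0 = -215 + 0 = -215)
(l((12 + 4) - 35) + t)*(-3544 - 4809) = (-12 - 215)*(-3544 - 4809) = -227*(-8353) = 1896131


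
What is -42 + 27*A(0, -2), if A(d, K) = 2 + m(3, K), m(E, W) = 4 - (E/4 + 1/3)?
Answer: 363/4 ≈ 90.750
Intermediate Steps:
m(E, W) = 11/3 - E/4 (m(E, W) = 4 - (E*(¼) + 1*(⅓)) = 4 - (E/4 + ⅓) = 4 - (⅓ + E/4) = 4 + (-⅓ - E/4) = 11/3 - E/4)
A(d, K) = 59/12 (A(d, K) = 2 + (11/3 - ¼*3) = 2 + (11/3 - ¾) = 2 + 35/12 = 59/12)
-42 + 27*A(0, -2) = -42 + 27*(59/12) = -42 + 531/4 = 363/4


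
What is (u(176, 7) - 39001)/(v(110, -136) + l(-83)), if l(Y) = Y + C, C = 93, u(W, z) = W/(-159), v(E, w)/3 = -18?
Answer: 6201335/6996 ≈ 886.41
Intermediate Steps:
v(E, w) = -54 (v(E, w) = 3*(-18) = -54)
u(W, z) = -W/159 (u(W, z) = W*(-1/159) = -W/159)
l(Y) = 93 + Y (l(Y) = Y + 93 = 93 + Y)
(u(176, 7) - 39001)/(v(110, -136) + l(-83)) = (-1/159*176 - 39001)/(-54 + (93 - 83)) = (-176/159 - 39001)/(-54 + 10) = -6201335/159/(-44) = -6201335/159*(-1/44) = 6201335/6996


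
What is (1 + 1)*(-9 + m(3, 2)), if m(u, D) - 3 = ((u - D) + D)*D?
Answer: 0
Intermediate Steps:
m(u, D) = 3 + D*u (m(u, D) = 3 + ((u - D) + D)*D = 3 + u*D = 3 + D*u)
(1 + 1)*(-9 + m(3, 2)) = (1 + 1)*(-9 + (3 + 2*3)) = 2*(-9 + (3 + 6)) = 2*(-9 + 9) = 2*0 = 0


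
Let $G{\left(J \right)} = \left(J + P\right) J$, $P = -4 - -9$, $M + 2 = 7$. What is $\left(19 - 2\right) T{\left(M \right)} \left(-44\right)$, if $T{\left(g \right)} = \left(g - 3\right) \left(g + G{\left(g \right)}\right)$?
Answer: $-82280$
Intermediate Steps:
$M = 5$ ($M = -2 + 7 = 5$)
$P = 5$ ($P = -4 + 9 = 5$)
$G{\left(J \right)} = J \left(5 + J\right)$ ($G{\left(J \right)} = \left(J + 5\right) J = \left(5 + J\right) J = J \left(5 + J\right)$)
$T{\left(g \right)} = \left(-3 + g\right) \left(g + g \left(5 + g\right)\right)$ ($T{\left(g \right)} = \left(g - 3\right) \left(g + g \left(5 + g\right)\right) = \left(-3 + g\right) \left(g + g \left(5 + g\right)\right)$)
$\left(19 - 2\right) T{\left(M \right)} \left(-44\right) = \left(19 - 2\right) 5 \left(-18 + 5^{2} + 3 \cdot 5\right) \left(-44\right) = 17 \cdot 5 \left(-18 + 25 + 15\right) \left(-44\right) = 17 \cdot 5 \cdot 22 \left(-44\right) = 17 \cdot 110 \left(-44\right) = 1870 \left(-44\right) = -82280$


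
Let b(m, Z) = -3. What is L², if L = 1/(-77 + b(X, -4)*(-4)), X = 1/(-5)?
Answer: 1/4225 ≈ 0.00023669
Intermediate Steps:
X = -⅕ ≈ -0.20000
L = -1/65 (L = 1/(-77 - 3*(-4)) = 1/(-77 + 12) = 1/(-65) = -1/65 ≈ -0.015385)
L² = (-1/65)² = 1/4225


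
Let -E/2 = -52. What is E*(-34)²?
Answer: 120224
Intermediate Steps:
E = 104 (E = -2*(-52) = 104)
E*(-34)² = 104*(-34)² = 104*1156 = 120224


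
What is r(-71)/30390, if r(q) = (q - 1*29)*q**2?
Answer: -50410/3039 ≈ -16.588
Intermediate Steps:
r(q) = q**2*(-29 + q) (r(q) = (q - 29)*q**2 = (-29 + q)*q**2 = q**2*(-29 + q))
r(-71)/30390 = ((-71)**2*(-29 - 71))/30390 = (5041*(-100))*(1/30390) = -504100*1/30390 = -50410/3039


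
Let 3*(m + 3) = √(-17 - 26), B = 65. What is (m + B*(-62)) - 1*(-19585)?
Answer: 15552 + I*√43/3 ≈ 15552.0 + 2.1858*I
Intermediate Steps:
m = -3 + I*√43/3 (m = -3 + √(-17 - 26)/3 = -3 + √(-43)/3 = -3 + (I*√43)/3 = -3 + I*√43/3 ≈ -3.0 + 2.1858*I)
(m + B*(-62)) - 1*(-19585) = ((-3 + I*√43/3) + 65*(-62)) - 1*(-19585) = ((-3 + I*√43/3) - 4030) + 19585 = (-4033 + I*√43/3) + 19585 = 15552 + I*√43/3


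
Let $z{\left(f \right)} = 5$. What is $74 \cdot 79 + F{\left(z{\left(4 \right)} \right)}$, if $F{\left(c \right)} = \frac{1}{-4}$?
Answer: $\frac{23383}{4} \approx 5845.8$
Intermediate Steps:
$F{\left(c \right)} = - \frac{1}{4}$
$74 \cdot 79 + F{\left(z{\left(4 \right)} \right)} = 74 \cdot 79 - \frac{1}{4} = 5846 - \frac{1}{4} = \frac{23383}{4}$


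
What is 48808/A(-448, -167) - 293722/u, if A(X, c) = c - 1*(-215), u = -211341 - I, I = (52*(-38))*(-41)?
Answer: 137340953/134934 ≈ 1017.8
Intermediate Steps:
I = 81016 (I = -1976*(-41) = 81016)
u = -292357 (u = -211341 - 1*81016 = -211341 - 81016 = -292357)
A(X, c) = 215 + c (A(X, c) = c + 215 = 215 + c)
48808/A(-448, -167) - 293722/u = 48808/(215 - 167) - 293722/(-292357) = 48808/48 - 293722*(-1/292357) = 48808*(1/48) + 22594/22489 = 6101/6 + 22594/22489 = 137340953/134934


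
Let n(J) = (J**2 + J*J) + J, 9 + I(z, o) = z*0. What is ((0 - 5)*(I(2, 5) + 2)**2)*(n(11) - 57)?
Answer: -48020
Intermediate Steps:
I(z, o) = -9 (I(z, o) = -9 + z*0 = -9 + 0 = -9)
n(J) = J + 2*J**2 (n(J) = (J**2 + J**2) + J = 2*J**2 + J = J + 2*J**2)
((0 - 5)*(I(2, 5) + 2)**2)*(n(11) - 57) = ((0 - 5)*(-9 + 2)**2)*(11*(1 + 2*11) - 57) = (-5*(-7)**2)*(11*(1 + 22) - 57) = (-5*49)*(11*23 - 57) = -245*(253 - 57) = -245*196 = -48020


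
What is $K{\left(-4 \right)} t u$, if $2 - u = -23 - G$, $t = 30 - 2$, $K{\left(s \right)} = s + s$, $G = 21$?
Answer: $-10304$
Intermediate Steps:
$K{\left(s \right)} = 2 s$
$t = 28$ ($t = 30 - 2 = 28$)
$u = 46$ ($u = 2 - \left(-23 - 21\right) = 2 - -44 = 2 + 44 = 46$)
$K{\left(-4 \right)} t u = 2 \left(-4\right) 28 \cdot 46 = \left(-8\right) 28 \cdot 46 = \left(-224\right) 46 = -10304$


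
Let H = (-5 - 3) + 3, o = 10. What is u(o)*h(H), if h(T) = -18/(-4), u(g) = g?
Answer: 45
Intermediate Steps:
H = -5 (H = -8 + 3 = -5)
h(T) = 9/2 (h(T) = -18*(-¼) = 9/2)
u(o)*h(H) = 10*(9/2) = 45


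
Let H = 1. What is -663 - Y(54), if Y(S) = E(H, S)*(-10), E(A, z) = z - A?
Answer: -133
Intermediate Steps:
Y(S) = 10 - 10*S (Y(S) = (S - 1*1)*(-10) = (S - 1)*(-10) = (-1 + S)*(-10) = 10 - 10*S)
-663 - Y(54) = -663 - (10 - 10*54) = -663 - (10 - 540) = -663 - 1*(-530) = -663 + 530 = -133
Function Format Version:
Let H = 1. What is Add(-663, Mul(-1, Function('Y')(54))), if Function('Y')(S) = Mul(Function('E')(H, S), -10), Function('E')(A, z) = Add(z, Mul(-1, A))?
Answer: -133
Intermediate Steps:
Function('Y')(S) = Add(10, Mul(-10, S)) (Function('Y')(S) = Mul(Add(S, Mul(-1, 1)), -10) = Mul(Add(S, -1), -10) = Mul(Add(-1, S), -10) = Add(10, Mul(-10, S)))
Add(-663, Mul(-1, Function('Y')(54))) = Add(-663, Mul(-1, Add(10, Mul(-10, 54)))) = Add(-663, Mul(-1, Add(10, -540))) = Add(-663, Mul(-1, -530)) = Add(-663, 530) = -133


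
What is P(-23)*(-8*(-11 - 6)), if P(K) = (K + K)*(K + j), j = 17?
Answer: 37536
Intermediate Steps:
P(K) = 2*K*(17 + K) (P(K) = (K + K)*(K + 17) = (2*K)*(17 + K) = 2*K*(17 + K))
P(-23)*(-8*(-11 - 6)) = (2*(-23)*(17 - 23))*(-8*(-11 - 6)) = (2*(-23)*(-6))*(-8*(-17)) = 276*136 = 37536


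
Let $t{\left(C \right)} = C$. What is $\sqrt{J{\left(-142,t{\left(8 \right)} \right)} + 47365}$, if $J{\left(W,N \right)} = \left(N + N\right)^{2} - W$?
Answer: $3 \sqrt{5307} \approx 218.55$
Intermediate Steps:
$J{\left(W,N \right)} = - W + 4 N^{2}$ ($J{\left(W,N \right)} = \left(2 N\right)^{2} - W = 4 N^{2} - W = - W + 4 N^{2}$)
$\sqrt{J{\left(-142,t{\left(8 \right)} \right)} + 47365} = \sqrt{\left(\left(-1\right) \left(-142\right) + 4 \cdot 8^{2}\right) + 47365} = \sqrt{\left(142 + 4 \cdot 64\right) + 47365} = \sqrt{\left(142 + 256\right) + 47365} = \sqrt{398 + 47365} = \sqrt{47763} = 3 \sqrt{5307}$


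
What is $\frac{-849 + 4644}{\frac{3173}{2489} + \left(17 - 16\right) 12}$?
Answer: $\frac{497145}{1739} \approx 285.88$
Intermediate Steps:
$\frac{-849 + 4644}{\frac{3173}{2489} + \left(17 - 16\right) 12} = \frac{3795}{3173 \cdot \frac{1}{2489} + 1 \cdot 12} = \frac{3795}{\frac{167}{131} + 12} = \frac{3795}{\frac{1739}{131}} = 3795 \cdot \frac{131}{1739} = \frac{497145}{1739}$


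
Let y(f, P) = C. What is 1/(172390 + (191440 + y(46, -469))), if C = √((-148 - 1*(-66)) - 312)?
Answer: 181915/66186134647 - I*√394/132372269294 ≈ 2.7485e-6 - 1.4995e-10*I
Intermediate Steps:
C = I*√394 (C = √((-148 + 66) - 312) = √(-82 - 312) = √(-394) = I*√394 ≈ 19.849*I)
y(f, P) = I*√394
1/(172390 + (191440 + y(46, -469))) = 1/(172390 + (191440 + I*√394)) = 1/(363830 + I*√394)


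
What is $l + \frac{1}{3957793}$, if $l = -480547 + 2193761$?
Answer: $\frac{6780546376703}{3957793} \approx 1.7132 \cdot 10^{6}$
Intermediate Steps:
$l = 1713214$
$l + \frac{1}{3957793} = 1713214 + \frac{1}{3957793} = \frac{6780546376703}{3957793}$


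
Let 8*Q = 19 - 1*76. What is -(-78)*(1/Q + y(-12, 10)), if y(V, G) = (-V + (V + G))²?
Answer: 147992/19 ≈ 7789.1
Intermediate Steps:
Q = -57/8 (Q = (19 - 1*76)/8 = (19 - 76)/8 = (⅛)*(-57) = -57/8 ≈ -7.1250)
y(V, G) = G² (y(V, G) = (-V + (G + V))² = G²)
-(-78)*(1/Q + y(-12, 10)) = -(-78)*(1/(-57/8) + 10²) = -(-78)*(-8/57 + 100) = -(-78)*5692/57 = -1*(-147992/19) = 147992/19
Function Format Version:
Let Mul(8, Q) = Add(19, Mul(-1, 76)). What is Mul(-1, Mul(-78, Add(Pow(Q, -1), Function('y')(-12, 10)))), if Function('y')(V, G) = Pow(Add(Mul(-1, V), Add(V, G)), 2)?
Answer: Rational(147992, 19) ≈ 7789.1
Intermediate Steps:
Q = Rational(-57, 8) (Q = Mul(Rational(1, 8), Add(19, Mul(-1, 76))) = Mul(Rational(1, 8), Add(19, -76)) = Mul(Rational(1, 8), -57) = Rational(-57, 8) ≈ -7.1250)
Function('y')(V, G) = Pow(G, 2) (Function('y')(V, G) = Pow(Add(Mul(-1, V), Add(G, V)), 2) = Pow(G, 2))
Mul(-1, Mul(-78, Add(Pow(Q, -1), Function('y')(-12, 10)))) = Mul(-1, Mul(-78, Add(Pow(Rational(-57, 8), -1), Pow(10, 2)))) = Mul(-1, Mul(-78, Add(Rational(-8, 57), 100))) = Mul(-1, Mul(-78, Rational(5692, 57))) = Mul(-1, Rational(-147992, 19)) = Rational(147992, 19)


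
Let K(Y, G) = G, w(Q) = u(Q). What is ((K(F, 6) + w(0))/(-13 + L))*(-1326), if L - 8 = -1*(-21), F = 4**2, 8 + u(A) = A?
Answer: 663/4 ≈ 165.75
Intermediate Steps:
u(A) = -8 + A
w(Q) = -8 + Q
F = 16
L = 29 (L = 8 - 1*(-21) = 8 + 21 = 29)
((K(F, 6) + w(0))/(-13 + L))*(-1326) = ((6 + (-8 + 0))/(-13 + 29))*(-1326) = ((6 - 8)/16)*(-1326) = -2*1/16*(-1326) = -1/8*(-1326) = 663/4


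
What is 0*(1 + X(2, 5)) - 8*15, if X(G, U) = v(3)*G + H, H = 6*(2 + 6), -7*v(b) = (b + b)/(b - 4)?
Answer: -120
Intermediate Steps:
v(b) = -2*b/(7*(-4 + b)) (v(b) = -(b + b)/(7*(b - 4)) = -2*b/(7*(-4 + b)))
H = 48 (H = 6*8 = 48)
X(G, U) = 48 + 6*G/7 (X(G, U) = (-2*3/(-28 + 7*3))*G + 48 = (-2*3/(-28 + 21))*G + 48 = (-2*3/(-7))*G + 48 = (-2*3*(-⅐))*G + 48 = 6*G/7 + 48 = 48 + 6*G/7)
0*(1 + X(2, 5)) - 8*15 = 0*(1 + (48 + (6/7)*2)) - 8*15 = 0*(1 + (48 + 12/7)) - 120 = 0*(1 + 348/7) - 120 = 0*(355/7) - 120 = 0 - 120 = -120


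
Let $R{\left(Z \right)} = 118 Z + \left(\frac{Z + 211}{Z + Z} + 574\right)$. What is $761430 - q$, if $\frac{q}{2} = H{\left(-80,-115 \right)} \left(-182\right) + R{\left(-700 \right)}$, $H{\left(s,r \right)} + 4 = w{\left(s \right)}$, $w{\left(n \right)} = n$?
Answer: $\frac{626433711}{700} \approx 8.9491 \cdot 10^{5}$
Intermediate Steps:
$H{\left(s,r \right)} = -4 + s$
$R{\left(Z \right)} = 574 + 118 Z + \frac{211 + Z}{2 Z}$ ($R{\left(Z \right)} = 118 Z + \left(\frac{211 + Z}{2 Z} + 574\right) = 118 Z + \left(574 + \frac{211 + Z}{2 Z}\right) = 574 + 118 Z + \frac{211 + Z}{2 Z}$)
$q = - \frac{93432711}{700}$ ($q = 2 \left(\left(-4 - 80\right) \left(-182\right) + \frac{211 - 700 \left(1149 + 236 \left(-700\right)\right)}{2 \left(-700\right)}\right) = 2 \left(\left(-84\right) \left(-182\right) + \frac{1}{2} \left(- \frac{1}{700}\right) \left(211 - 700 \left(1149 - 165200\right)\right)\right) = 2 \left(15288 + \frac{1}{2} \left(- \frac{1}{700}\right) \left(211 - -114835700\right)\right) = 2 \left(15288 + \frac{1}{2} \left(- \frac{1}{700}\right) \left(211 + 114835700\right)\right) = 2 \left(15288 + \frac{1}{2} \left(- \frac{1}{700}\right) 114835911\right) = 2 \left(15288 - \frac{114835911}{1400}\right) = 2 \left(- \frac{93432711}{1400}\right) = - \frac{93432711}{700} \approx -1.3348 \cdot 10^{5}$)
$761430 - q = 761430 - - \frac{93432711}{700} = 761430 + \frac{93432711}{700} = \frac{626433711}{700}$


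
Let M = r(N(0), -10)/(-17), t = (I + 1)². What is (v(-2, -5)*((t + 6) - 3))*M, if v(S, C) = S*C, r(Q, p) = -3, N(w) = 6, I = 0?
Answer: 120/17 ≈ 7.0588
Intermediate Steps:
t = 1 (t = (0 + 1)² = 1² = 1)
v(S, C) = C*S
M = 3/17 (M = -3/(-17) = -3*(-1/17) = 3/17 ≈ 0.17647)
(v(-2, -5)*((t + 6) - 3))*M = ((-5*(-2))*((1 + 6) - 3))*(3/17) = (10*(7 - 3))*(3/17) = (10*4)*(3/17) = 40*(3/17) = 120/17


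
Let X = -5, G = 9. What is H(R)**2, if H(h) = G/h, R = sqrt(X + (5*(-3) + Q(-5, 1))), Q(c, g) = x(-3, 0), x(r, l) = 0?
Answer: -81/20 ≈ -4.0500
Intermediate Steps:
Q(c, g) = 0
R = 2*I*sqrt(5) (R = sqrt(-5 + (5*(-3) + 0)) = sqrt(-5 + (-15 + 0)) = sqrt(-5 - 15) = sqrt(-20) = 2*I*sqrt(5) ≈ 4.4721*I)
H(h) = 9/h
H(R)**2 = (9/((2*I*sqrt(5))))**2 = (9*(-I*sqrt(5)/10))**2 = (-9*I*sqrt(5)/10)**2 = -81/20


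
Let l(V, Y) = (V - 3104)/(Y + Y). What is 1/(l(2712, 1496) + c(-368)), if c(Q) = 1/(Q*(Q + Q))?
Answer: -50648576/6635589 ≈ -7.6329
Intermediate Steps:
l(V, Y) = (-3104 + V)/(2*Y) (l(V, Y) = (-3104 + V)/((2*Y)) = (-3104 + V)*(1/(2*Y)) = (-3104 + V)/(2*Y))
c(Q) = 1/(2*Q**2) (c(Q) = 1/(Q*(2*Q)) = 1/(2*Q**2))
1/(l(2712, 1496) + c(-368)) = 1/((1/2)*(-3104 + 2712)/1496 + (1/2)/(-368)**2) = 1/((1/2)*(1/1496)*(-392) + (1/2)*(1/135424)) = 1/(-49/374 + 1/270848) = 1/(-6635589/50648576) = -50648576/6635589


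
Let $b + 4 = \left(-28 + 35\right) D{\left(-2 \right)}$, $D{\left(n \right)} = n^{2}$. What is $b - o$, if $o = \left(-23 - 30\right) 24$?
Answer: $1296$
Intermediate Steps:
$o = -1272$ ($o = \left(-53\right) 24 = -1272$)
$b = 24$ ($b = -4 + \left(-28 + 35\right) \left(-2\right)^{2} = -4 + 7 \cdot 4 = -4 + 28 = 24$)
$b - o = 24 - -1272 = 24 + 1272 = 1296$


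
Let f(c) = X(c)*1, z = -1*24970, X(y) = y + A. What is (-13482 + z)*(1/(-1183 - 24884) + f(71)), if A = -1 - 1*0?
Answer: -70162941428/26067 ≈ -2.6916e+6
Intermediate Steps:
A = -1 (A = -1 + 0 = -1)
X(y) = -1 + y (X(y) = y - 1 = -1 + y)
z = -24970
f(c) = -1 + c (f(c) = (-1 + c)*1 = -1 + c)
(-13482 + z)*(1/(-1183 - 24884) + f(71)) = (-13482 - 24970)*(1/(-1183 - 24884) + (-1 + 71)) = -38452*(1/(-26067) + 70) = -38452*(-1/26067 + 70) = -38452*1824689/26067 = -70162941428/26067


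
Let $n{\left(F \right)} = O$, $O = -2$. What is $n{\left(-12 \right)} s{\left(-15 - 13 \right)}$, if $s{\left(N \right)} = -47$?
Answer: $94$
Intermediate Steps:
$n{\left(F \right)} = -2$
$n{\left(-12 \right)} s{\left(-15 - 13 \right)} = \left(-2\right) \left(-47\right) = 94$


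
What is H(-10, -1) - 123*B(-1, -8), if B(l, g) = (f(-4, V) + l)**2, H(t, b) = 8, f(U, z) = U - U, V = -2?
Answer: -115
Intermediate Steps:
f(U, z) = 0
B(l, g) = l**2 (B(l, g) = (0 + l)**2 = l**2)
H(-10, -1) - 123*B(-1, -8) = 8 - 123*(-1)**2 = 8 - 123*1 = 8 - 123 = -115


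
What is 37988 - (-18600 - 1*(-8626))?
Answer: 47962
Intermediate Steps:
37988 - (-18600 - 1*(-8626)) = 37988 - (-18600 + 8626) = 37988 - 1*(-9974) = 37988 + 9974 = 47962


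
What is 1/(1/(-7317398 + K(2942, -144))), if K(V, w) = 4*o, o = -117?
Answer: -7317866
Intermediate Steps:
K(V, w) = -468 (K(V, w) = 4*(-117) = -468)
1/(1/(-7317398 + K(2942, -144))) = 1/(1/(-7317398 - 468)) = 1/(1/(-7317866)) = 1/(-1/7317866) = -7317866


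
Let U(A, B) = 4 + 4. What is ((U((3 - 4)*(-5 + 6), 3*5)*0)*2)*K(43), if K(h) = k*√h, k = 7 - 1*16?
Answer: 0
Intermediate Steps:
U(A, B) = 8
k = -9 (k = 7 - 16 = -9)
K(h) = -9*√h
((U((3 - 4)*(-5 + 6), 3*5)*0)*2)*K(43) = ((8*0)*2)*(-9*√43) = (0*2)*(-9*√43) = 0*(-9*√43) = 0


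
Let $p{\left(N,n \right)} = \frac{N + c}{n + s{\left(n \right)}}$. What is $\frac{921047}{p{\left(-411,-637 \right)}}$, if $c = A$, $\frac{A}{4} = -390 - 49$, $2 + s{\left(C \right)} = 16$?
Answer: $\frac{573812281}{2167} \approx 2.648 \cdot 10^{5}$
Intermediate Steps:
$s{\left(C \right)} = 14$ ($s{\left(C \right)} = -2 + 16 = 14$)
$A = -1756$ ($A = 4 \left(-390 - 49\right) = 4 \left(-439\right) = -1756$)
$c = -1756$
$p{\left(N,n \right)} = \frac{-1756 + N}{14 + n}$ ($p{\left(N,n \right)} = \frac{N - 1756}{n + 14} = \frac{-1756 + N}{14 + n}$)
$\frac{921047}{p{\left(-411,-637 \right)}} = \frac{921047}{\frac{1}{14 - 637} \left(-1756 - 411\right)} = \frac{921047}{\frac{1}{-623} \left(-2167\right)} = \frac{921047}{\left(- \frac{1}{623}\right) \left(-2167\right)} = \frac{921047}{\frac{2167}{623}} = 921047 \cdot \frac{623}{2167} = \frac{573812281}{2167}$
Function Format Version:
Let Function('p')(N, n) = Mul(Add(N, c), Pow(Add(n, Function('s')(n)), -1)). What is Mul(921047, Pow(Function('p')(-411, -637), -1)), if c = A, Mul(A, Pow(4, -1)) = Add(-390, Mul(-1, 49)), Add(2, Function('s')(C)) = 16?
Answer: Rational(573812281, 2167) ≈ 2.6480e+5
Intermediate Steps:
Function('s')(C) = 14 (Function('s')(C) = Add(-2, 16) = 14)
A = -1756 (A = Mul(4, Add(-390, Mul(-1, 49))) = Mul(4, Add(-390, -49)) = Mul(4, -439) = -1756)
c = -1756
Function('p')(N, n) = Mul(Pow(Add(14, n), -1), Add(-1756, N)) (Function('p')(N, n) = Mul(Add(N, -1756), Pow(Add(n, 14), -1)) = Mul(Add(-1756, N), Pow(Add(14, n), -1)) = Mul(Pow(Add(14, n), -1), Add(-1756, N)))
Mul(921047, Pow(Function('p')(-411, -637), -1)) = Mul(921047, Pow(Mul(Pow(Add(14, -637), -1), Add(-1756, -411)), -1)) = Mul(921047, Pow(Mul(Pow(-623, -1), -2167), -1)) = Mul(921047, Pow(Mul(Rational(-1, 623), -2167), -1)) = Mul(921047, Pow(Rational(2167, 623), -1)) = Mul(921047, Rational(623, 2167)) = Rational(573812281, 2167)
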